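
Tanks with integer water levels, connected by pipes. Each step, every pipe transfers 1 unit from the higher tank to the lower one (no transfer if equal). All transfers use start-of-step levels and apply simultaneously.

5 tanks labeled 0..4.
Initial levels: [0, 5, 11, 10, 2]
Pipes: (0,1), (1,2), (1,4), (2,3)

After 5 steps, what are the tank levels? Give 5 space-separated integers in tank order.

Answer: 3 6 8 8 3

Derivation:
Step 1: flows [1->0,2->1,1->4,2->3] -> levels [1 4 9 11 3]
Step 2: flows [1->0,2->1,1->4,3->2] -> levels [2 3 9 10 4]
Step 3: flows [1->0,2->1,4->1,3->2] -> levels [3 4 9 9 3]
Step 4: flows [1->0,2->1,1->4,2=3] -> levels [4 3 8 9 4]
Step 5: flows [0->1,2->1,4->1,3->2] -> levels [3 6 8 8 3]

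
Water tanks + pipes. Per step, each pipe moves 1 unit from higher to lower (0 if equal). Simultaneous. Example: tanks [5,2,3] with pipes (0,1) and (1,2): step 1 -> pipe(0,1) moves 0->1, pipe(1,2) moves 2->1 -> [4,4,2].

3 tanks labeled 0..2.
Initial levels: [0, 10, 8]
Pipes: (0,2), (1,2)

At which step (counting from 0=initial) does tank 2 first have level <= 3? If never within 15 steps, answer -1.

Step 1: flows [2->0,1->2] -> levels [1 9 8]
Step 2: flows [2->0,1->2] -> levels [2 8 8]
Step 3: flows [2->0,1=2] -> levels [3 8 7]
Step 4: flows [2->0,1->2] -> levels [4 7 7]
Step 5: flows [2->0,1=2] -> levels [5 7 6]
Step 6: flows [2->0,1->2] -> levels [6 6 6]
Step 7: flows [0=2,1=2] -> levels [6 6 6]
  -> stable; tank 2 stays at 6 > 3
Tank 2 never reaches <=3 within 15 steps

Answer: -1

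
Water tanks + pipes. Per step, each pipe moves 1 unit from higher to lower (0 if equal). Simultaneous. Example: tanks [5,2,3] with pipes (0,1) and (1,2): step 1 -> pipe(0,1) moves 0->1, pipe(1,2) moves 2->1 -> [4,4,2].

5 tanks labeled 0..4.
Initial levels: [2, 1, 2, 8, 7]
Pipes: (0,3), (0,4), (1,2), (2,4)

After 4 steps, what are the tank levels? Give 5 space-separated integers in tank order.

Answer: 5 2 4 5 4

Derivation:
Step 1: flows [3->0,4->0,2->1,4->2] -> levels [4 2 2 7 5]
Step 2: flows [3->0,4->0,1=2,4->2] -> levels [6 2 3 6 3]
Step 3: flows [0=3,0->4,2->1,2=4] -> levels [5 3 2 6 4]
Step 4: flows [3->0,0->4,1->2,4->2] -> levels [5 2 4 5 4]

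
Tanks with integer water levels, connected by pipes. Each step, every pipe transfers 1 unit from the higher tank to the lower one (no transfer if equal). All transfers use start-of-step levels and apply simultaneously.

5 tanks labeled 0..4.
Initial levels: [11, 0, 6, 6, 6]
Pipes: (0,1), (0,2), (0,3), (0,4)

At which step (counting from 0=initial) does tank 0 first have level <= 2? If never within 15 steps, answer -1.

Answer: -1

Derivation:
Step 1: flows [0->1,0->2,0->3,0->4] -> levels [7 1 7 7 7]
Step 2: flows [0->1,0=2,0=3,0=4] -> levels [6 2 7 7 7]
Step 3: flows [0->1,2->0,3->0,4->0] -> levels [8 3 6 6 6]
Step 4: flows [0->1,0->2,0->3,0->4] -> levels [4 4 7 7 7]
Step 5: flows [0=1,2->0,3->0,4->0] -> levels [7 4 6 6 6]
Step 6: flows [0->1,0->2,0->3,0->4] -> levels [3 5 7 7 7]
Step 7: flows [1->0,2->0,3->0,4->0] -> levels [7 4 6 6 6]
  -> period-2 cycle (repeats step 5); tank 0 never drops to <=2
Tank 0 never reaches <=2 within 15 steps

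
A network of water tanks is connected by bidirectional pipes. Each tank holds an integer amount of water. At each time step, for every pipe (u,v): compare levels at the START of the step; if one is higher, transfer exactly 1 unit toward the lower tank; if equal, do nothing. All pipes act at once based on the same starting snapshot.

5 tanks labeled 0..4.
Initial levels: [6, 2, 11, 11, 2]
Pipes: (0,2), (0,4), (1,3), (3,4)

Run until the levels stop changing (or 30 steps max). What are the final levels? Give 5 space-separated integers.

Answer: 8 5 7 7 5

Derivation:
Step 1: flows [2->0,0->4,3->1,3->4] -> levels [6 3 10 9 4]
Step 2: flows [2->0,0->4,3->1,3->4] -> levels [6 4 9 7 6]
Step 3: flows [2->0,0=4,3->1,3->4] -> levels [7 5 8 5 7]
Step 4: flows [2->0,0=4,1=3,4->3] -> levels [8 5 7 6 6]
Step 5: flows [0->2,0->4,3->1,3=4] -> levels [6 6 8 5 7]
Step 6: flows [2->0,4->0,1->3,4->3] -> levels [8 5 7 7 5]
Step 7: flows [0->2,0->4,3->1,3->4] -> levels [6 6 8 5 7]
  -> period-2 cycle: step 7 state = step 5 state; never stabilizes
  -> state at step 30: (30-5) mod 2 = 1, same as step 6 -> [8 5 7 7 5]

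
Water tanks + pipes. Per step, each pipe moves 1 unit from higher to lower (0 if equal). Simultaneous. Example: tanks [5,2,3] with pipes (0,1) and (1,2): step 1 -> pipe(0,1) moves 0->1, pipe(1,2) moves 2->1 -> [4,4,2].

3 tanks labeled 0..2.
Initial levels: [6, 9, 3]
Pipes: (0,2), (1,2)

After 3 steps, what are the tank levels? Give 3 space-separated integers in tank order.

Answer: 6 6 6

Derivation:
Step 1: flows [0->2,1->2] -> levels [5 8 5]
Step 2: flows [0=2,1->2] -> levels [5 7 6]
Step 3: flows [2->0,1->2] -> levels [6 6 6]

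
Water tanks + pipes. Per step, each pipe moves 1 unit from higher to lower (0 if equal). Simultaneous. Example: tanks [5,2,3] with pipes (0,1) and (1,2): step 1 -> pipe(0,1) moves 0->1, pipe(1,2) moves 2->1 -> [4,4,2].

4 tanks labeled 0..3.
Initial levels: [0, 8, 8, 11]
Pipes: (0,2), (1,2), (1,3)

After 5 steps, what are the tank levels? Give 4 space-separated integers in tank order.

Step 1: flows [2->0,1=2,3->1] -> levels [1 9 7 10]
Step 2: flows [2->0,1->2,3->1] -> levels [2 9 7 9]
Step 3: flows [2->0,1->2,1=3] -> levels [3 8 7 9]
Step 4: flows [2->0,1->2,3->1] -> levels [4 8 7 8]
Step 5: flows [2->0,1->2,1=3] -> levels [5 7 7 8]

Answer: 5 7 7 8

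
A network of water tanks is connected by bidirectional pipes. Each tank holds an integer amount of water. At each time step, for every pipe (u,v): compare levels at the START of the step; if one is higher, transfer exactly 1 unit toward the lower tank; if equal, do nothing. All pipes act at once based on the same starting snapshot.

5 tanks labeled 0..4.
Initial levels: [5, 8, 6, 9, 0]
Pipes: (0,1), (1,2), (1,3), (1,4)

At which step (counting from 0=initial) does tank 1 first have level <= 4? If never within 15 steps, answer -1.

Step 1: flows [1->0,1->2,3->1,1->4] -> levels [6 6 7 8 1]
Step 2: flows [0=1,2->1,3->1,1->4] -> levels [6 7 6 7 2]
Step 3: flows [1->0,1->2,1=3,1->4] -> levels [7 4 7 7 3]
Tank 1 first reaches <=4 at step 3

Answer: 3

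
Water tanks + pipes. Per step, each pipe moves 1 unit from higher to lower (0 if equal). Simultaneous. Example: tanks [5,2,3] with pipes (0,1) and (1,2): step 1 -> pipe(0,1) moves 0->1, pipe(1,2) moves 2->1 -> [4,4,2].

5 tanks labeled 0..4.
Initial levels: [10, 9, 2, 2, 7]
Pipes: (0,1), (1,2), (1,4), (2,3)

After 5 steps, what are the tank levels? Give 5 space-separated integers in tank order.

Step 1: flows [0->1,1->2,1->4,2=3] -> levels [9 8 3 2 8]
Step 2: flows [0->1,1->2,1=4,2->3] -> levels [8 8 3 3 8]
Step 3: flows [0=1,1->2,1=4,2=3] -> levels [8 7 4 3 8]
Step 4: flows [0->1,1->2,4->1,2->3] -> levels [7 8 4 4 7]
Step 5: flows [1->0,1->2,1->4,2=3] -> levels [8 5 5 4 8]

Answer: 8 5 5 4 8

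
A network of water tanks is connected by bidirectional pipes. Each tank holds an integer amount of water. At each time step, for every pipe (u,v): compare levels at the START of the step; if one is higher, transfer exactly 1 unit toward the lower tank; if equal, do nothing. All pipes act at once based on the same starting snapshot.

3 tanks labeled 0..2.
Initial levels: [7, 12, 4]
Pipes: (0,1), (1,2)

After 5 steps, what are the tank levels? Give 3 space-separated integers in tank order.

Step 1: flows [1->0,1->2] -> levels [8 10 5]
Step 2: flows [1->0,1->2] -> levels [9 8 6]
Step 3: flows [0->1,1->2] -> levels [8 8 7]
Step 4: flows [0=1,1->2] -> levels [8 7 8]
Step 5: flows [0->1,2->1] -> levels [7 9 7]

Answer: 7 9 7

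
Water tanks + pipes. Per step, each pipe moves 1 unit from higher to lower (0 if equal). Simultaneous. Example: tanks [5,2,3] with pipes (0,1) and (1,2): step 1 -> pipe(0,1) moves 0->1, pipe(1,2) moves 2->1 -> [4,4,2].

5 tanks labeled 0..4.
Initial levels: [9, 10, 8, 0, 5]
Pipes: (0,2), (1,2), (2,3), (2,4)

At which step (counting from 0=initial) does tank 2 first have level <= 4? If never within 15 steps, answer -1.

Step 1: flows [0->2,1->2,2->3,2->4] -> levels [8 9 8 1 6]
Step 2: flows [0=2,1->2,2->3,2->4] -> levels [8 8 7 2 7]
Step 3: flows [0->2,1->2,2->3,2=4] -> levels [7 7 8 3 7]
Step 4: flows [2->0,2->1,2->3,2->4] -> levels [8 8 4 4 8]
Tank 2 first reaches <=4 at step 4

Answer: 4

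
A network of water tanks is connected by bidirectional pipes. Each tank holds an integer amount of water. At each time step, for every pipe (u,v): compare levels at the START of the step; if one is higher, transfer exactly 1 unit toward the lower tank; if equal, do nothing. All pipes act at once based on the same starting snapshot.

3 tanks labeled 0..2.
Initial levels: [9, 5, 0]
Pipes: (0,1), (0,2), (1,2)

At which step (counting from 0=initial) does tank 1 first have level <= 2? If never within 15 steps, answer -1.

Step 1: flows [0->1,0->2,1->2] -> levels [7 5 2]
Step 2: flows [0->1,0->2,1->2] -> levels [5 5 4]
Step 3: flows [0=1,0->2,1->2] -> levels [4 4 6]
Step 4: flows [0=1,2->0,2->1] -> levels [5 5 4]
  -> period-2 cycle (repeats step 2); tank 1 never drops to <=2
Tank 1 never reaches <=2 within 15 steps

Answer: -1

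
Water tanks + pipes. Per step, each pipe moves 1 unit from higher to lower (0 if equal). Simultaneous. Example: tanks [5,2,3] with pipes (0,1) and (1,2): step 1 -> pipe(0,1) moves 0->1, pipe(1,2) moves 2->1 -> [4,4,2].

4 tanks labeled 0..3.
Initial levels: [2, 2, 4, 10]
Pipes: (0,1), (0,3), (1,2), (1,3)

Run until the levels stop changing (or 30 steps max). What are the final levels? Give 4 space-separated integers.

Answer: 5 3 4 6

Derivation:
Step 1: flows [0=1,3->0,2->1,3->1] -> levels [3 4 3 8]
Step 2: flows [1->0,3->0,1->2,3->1] -> levels [5 3 4 6]
Step 3: flows [0->1,3->0,2->1,3->1] -> levels [5 6 3 4]
Step 4: flows [1->0,0->3,1->2,1->3] -> levels [5 3 4 6]
  -> period-2 cycle: step 4 state = step 2 state; never stabilizes
  -> state at step 30: (30-2) mod 2 = 0, same as step 2 -> [5 3 4 6]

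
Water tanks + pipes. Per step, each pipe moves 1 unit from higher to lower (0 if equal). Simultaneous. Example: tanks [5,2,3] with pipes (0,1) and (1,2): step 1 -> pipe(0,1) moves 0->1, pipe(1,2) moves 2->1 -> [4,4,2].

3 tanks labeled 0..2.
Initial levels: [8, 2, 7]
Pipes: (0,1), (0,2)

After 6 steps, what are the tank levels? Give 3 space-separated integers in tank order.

Answer: 5 6 6

Derivation:
Step 1: flows [0->1,0->2] -> levels [6 3 8]
Step 2: flows [0->1,2->0] -> levels [6 4 7]
Step 3: flows [0->1,2->0] -> levels [6 5 6]
Step 4: flows [0->1,0=2] -> levels [5 6 6]
Step 5: flows [1->0,2->0] -> levels [7 5 5]
Step 6: flows [0->1,0->2] -> levels [5 6 6]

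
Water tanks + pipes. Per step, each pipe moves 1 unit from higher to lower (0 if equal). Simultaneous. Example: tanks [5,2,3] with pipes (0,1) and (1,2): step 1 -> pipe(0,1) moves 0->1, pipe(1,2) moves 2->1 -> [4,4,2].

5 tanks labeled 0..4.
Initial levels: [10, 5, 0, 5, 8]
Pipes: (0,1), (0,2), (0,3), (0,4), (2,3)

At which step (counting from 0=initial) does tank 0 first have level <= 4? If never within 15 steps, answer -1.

Step 1: flows [0->1,0->2,0->3,0->4,3->2] -> levels [6 6 2 5 9]
Step 2: flows [0=1,0->2,0->3,4->0,3->2] -> levels [5 6 4 5 8]
Step 3: flows [1->0,0->2,0=3,4->0,3->2] -> levels [6 5 6 4 7]
Step 4: flows [0->1,0=2,0->3,4->0,2->3] -> levels [5 6 5 6 6]
Step 5: flows [1->0,0=2,3->0,4->0,3->2] -> levels [8 5 6 4 5]
Step 6: flows [0->1,0->2,0->3,0->4,2->3] -> levels [4 6 6 6 6]
Tank 0 first reaches <=4 at step 6

Answer: 6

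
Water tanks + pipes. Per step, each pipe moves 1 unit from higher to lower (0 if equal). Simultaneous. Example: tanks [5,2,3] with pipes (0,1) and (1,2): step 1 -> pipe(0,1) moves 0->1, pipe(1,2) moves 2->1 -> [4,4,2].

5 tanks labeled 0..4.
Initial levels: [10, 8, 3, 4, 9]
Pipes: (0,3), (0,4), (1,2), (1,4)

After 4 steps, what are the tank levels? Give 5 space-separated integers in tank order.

Step 1: flows [0->3,0->4,1->2,4->1] -> levels [8 8 4 5 9]
Step 2: flows [0->3,4->0,1->2,4->1] -> levels [8 8 5 6 7]
Step 3: flows [0->3,0->4,1->2,1->4] -> levels [6 6 6 7 9]
Step 4: flows [3->0,4->0,1=2,4->1] -> levels [8 7 6 6 7]

Answer: 8 7 6 6 7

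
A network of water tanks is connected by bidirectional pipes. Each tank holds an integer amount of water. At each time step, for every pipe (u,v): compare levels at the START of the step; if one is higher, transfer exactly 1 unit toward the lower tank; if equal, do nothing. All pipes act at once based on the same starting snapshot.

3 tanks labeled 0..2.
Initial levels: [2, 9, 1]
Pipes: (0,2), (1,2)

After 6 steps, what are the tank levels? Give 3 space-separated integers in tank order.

Answer: 4 4 4

Derivation:
Step 1: flows [0->2,1->2] -> levels [1 8 3]
Step 2: flows [2->0,1->2] -> levels [2 7 3]
Step 3: flows [2->0,1->2] -> levels [3 6 3]
Step 4: flows [0=2,1->2] -> levels [3 5 4]
Step 5: flows [2->0,1->2] -> levels [4 4 4]
Step 6: flows [0=2,1=2] -> levels [4 4 4]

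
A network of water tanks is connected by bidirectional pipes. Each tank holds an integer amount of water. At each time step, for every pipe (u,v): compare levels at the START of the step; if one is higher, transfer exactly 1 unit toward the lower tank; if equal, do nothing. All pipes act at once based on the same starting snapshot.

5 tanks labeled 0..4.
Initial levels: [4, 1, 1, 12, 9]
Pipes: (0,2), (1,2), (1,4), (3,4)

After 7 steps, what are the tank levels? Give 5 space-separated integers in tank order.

Answer: 4 5 4 7 7

Derivation:
Step 1: flows [0->2,1=2,4->1,3->4] -> levels [3 2 2 11 9]
Step 2: flows [0->2,1=2,4->1,3->4] -> levels [2 3 3 10 9]
Step 3: flows [2->0,1=2,4->1,3->4] -> levels [3 4 2 9 9]
Step 4: flows [0->2,1->2,4->1,3=4] -> levels [2 4 4 9 8]
Step 5: flows [2->0,1=2,4->1,3->4] -> levels [3 5 3 8 8]
Step 6: flows [0=2,1->2,4->1,3=4] -> levels [3 5 4 8 7]
Step 7: flows [2->0,1->2,4->1,3->4] -> levels [4 5 4 7 7]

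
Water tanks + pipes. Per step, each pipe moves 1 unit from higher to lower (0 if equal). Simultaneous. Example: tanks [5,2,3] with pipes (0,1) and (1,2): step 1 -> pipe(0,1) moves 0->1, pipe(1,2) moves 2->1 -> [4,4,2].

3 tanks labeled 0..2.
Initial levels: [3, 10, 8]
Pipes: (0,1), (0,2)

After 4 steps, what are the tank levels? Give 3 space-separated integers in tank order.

Answer: 7 7 7

Derivation:
Step 1: flows [1->0,2->0] -> levels [5 9 7]
Step 2: flows [1->0,2->0] -> levels [7 8 6]
Step 3: flows [1->0,0->2] -> levels [7 7 7]
Step 4: flows [0=1,0=2] -> levels [7 7 7]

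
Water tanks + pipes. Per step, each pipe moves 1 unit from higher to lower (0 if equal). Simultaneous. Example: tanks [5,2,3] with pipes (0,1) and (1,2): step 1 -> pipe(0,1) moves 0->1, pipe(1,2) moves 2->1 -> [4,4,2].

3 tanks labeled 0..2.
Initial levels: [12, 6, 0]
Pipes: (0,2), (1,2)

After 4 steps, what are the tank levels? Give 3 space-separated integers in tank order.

Answer: 8 5 5

Derivation:
Step 1: flows [0->2,1->2] -> levels [11 5 2]
Step 2: flows [0->2,1->2] -> levels [10 4 4]
Step 3: flows [0->2,1=2] -> levels [9 4 5]
Step 4: flows [0->2,2->1] -> levels [8 5 5]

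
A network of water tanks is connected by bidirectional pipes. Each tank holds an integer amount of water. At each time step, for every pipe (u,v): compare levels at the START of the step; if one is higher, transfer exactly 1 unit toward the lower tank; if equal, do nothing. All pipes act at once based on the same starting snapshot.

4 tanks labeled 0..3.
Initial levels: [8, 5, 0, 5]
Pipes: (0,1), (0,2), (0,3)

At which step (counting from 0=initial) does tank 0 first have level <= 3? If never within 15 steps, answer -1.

Answer: 3

Derivation:
Step 1: flows [0->1,0->2,0->3] -> levels [5 6 1 6]
Step 2: flows [1->0,0->2,3->0] -> levels [6 5 2 5]
Step 3: flows [0->1,0->2,0->3] -> levels [3 6 3 6]
Tank 0 first reaches <=3 at step 3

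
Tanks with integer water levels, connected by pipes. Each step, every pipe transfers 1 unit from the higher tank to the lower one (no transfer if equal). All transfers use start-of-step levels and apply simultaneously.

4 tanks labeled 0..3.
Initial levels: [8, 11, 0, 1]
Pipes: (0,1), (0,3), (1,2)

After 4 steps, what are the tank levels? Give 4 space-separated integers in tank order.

Step 1: flows [1->0,0->3,1->2] -> levels [8 9 1 2]
Step 2: flows [1->0,0->3,1->2] -> levels [8 7 2 3]
Step 3: flows [0->1,0->3,1->2] -> levels [6 7 3 4]
Step 4: flows [1->0,0->3,1->2] -> levels [6 5 4 5]

Answer: 6 5 4 5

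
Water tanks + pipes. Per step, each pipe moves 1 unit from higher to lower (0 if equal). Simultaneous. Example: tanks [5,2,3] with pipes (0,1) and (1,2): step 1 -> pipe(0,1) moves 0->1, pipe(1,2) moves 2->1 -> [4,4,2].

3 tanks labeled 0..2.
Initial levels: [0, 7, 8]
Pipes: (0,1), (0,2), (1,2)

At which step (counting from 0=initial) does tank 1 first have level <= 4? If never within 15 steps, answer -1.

Answer: -1

Derivation:
Step 1: flows [1->0,2->0,2->1] -> levels [2 7 6]
Step 2: flows [1->0,2->0,1->2] -> levels [4 5 6]
Step 3: flows [1->0,2->0,2->1] -> levels [6 5 4]
Step 4: flows [0->1,0->2,1->2] -> levels [4 5 6]
  -> period-2 cycle (repeats step 2); tank 1 never drops to <=4
Tank 1 never reaches <=4 within 15 steps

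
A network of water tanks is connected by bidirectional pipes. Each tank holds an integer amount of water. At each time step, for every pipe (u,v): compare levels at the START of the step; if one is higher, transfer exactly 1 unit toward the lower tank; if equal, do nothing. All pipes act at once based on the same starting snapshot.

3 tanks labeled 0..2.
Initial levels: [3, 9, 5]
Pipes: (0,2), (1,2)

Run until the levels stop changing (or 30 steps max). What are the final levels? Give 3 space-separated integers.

Answer: 6 6 5

Derivation:
Step 1: flows [2->0,1->2] -> levels [4 8 5]
Step 2: flows [2->0,1->2] -> levels [5 7 5]
Step 3: flows [0=2,1->2] -> levels [5 6 6]
Step 4: flows [2->0,1=2] -> levels [6 6 5]
Step 5: flows [0->2,1->2] -> levels [5 5 7]
Step 6: flows [2->0,2->1] -> levels [6 6 5]
  -> period-2 cycle: step 6 state = step 4 state; never stabilizes
  -> state at step 30: (30-4) mod 2 = 0, same as step 4 -> [6 6 5]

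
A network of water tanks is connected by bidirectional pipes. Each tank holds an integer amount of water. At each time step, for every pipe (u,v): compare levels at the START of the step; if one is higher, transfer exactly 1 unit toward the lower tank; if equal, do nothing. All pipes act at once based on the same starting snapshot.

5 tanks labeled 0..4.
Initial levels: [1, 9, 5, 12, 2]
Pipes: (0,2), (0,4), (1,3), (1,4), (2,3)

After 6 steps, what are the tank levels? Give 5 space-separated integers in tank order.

Answer: 5 7 7 5 5

Derivation:
Step 1: flows [2->0,4->0,3->1,1->4,3->2] -> levels [3 9 5 10 2]
Step 2: flows [2->0,0->4,3->1,1->4,3->2] -> levels [3 9 5 8 4]
Step 3: flows [2->0,4->0,1->3,1->4,3->2] -> levels [5 7 5 8 4]
Step 4: flows [0=2,0->4,3->1,1->4,3->2] -> levels [4 7 6 6 6]
Step 5: flows [2->0,4->0,1->3,1->4,2=3] -> levels [6 5 5 7 6]
Step 6: flows [0->2,0=4,3->1,4->1,3->2] -> levels [5 7 7 5 5]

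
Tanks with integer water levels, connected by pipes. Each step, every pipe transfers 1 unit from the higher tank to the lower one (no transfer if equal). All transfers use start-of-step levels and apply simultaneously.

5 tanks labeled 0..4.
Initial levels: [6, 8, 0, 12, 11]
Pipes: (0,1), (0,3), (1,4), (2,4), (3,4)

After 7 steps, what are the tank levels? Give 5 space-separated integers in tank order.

Answer: 9 7 7 7 7

Derivation:
Step 1: flows [1->0,3->0,4->1,4->2,3->4] -> levels [8 8 1 10 10]
Step 2: flows [0=1,3->0,4->1,4->2,3=4] -> levels [9 9 2 9 8]
Step 3: flows [0=1,0=3,1->4,4->2,3->4] -> levels [9 8 3 8 9]
Step 4: flows [0->1,0->3,4->1,4->2,4->3] -> levels [7 10 4 10 6]
Step 5: flows [1->0,3->0,1->4,4->2,3->4] -> levels [9 8 5 8 7]
Step 6: flows [0->1,0->3,1->4,4->2,3->4] -> levels [7 8 6 8 8]
Step 7: flows [1->0,3->0,1=4,4->2,3=4] -> levels [9 7 7 7 7]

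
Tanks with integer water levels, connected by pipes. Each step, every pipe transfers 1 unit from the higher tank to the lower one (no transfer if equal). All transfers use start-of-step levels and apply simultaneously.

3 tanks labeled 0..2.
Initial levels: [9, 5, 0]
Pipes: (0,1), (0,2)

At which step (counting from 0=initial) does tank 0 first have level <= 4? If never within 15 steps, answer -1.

Answer: 5

Derivation:
Step 1: flows [0->1,0->2] -> levels [7 6 1]
Step 2: flows [0->1,0->2] -> levels [5 7 2]
Step 3: flows [1->0,0->2] -> levels [5 6 3]
Step 4: flows [1->0,0->2] -> levels [5 5 4]
Step 5: flows [0=1,0->2] -> levels [4 5 5]
Tank 0 first reaches <=4 at step 5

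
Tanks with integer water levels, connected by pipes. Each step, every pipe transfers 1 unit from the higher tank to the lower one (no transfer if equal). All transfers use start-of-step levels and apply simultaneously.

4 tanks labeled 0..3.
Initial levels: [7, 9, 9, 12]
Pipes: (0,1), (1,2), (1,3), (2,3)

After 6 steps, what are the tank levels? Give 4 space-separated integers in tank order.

Answer: 9 10 9 9

Derivation:
Step 1: flows [1->0,1=2,3->1,3->2] -> levels [8 9 10 10]
Step 2: flows [1->0,2->1,3->1,2=3] -> levels [9 10 9 9]
Step 3: flows [1->0,1->2,1->3,2=3] -> levels [10 7 10 10]
Step 4: flows [0->1,2->1,3->1,2=3] -> levels [9 10 9 9]
  -> period-2 cycle: step 4 state = step 2 state
  -> state at step 6: (6-2) mod 2 = 0, same as step 2 -> [9 10 9 9]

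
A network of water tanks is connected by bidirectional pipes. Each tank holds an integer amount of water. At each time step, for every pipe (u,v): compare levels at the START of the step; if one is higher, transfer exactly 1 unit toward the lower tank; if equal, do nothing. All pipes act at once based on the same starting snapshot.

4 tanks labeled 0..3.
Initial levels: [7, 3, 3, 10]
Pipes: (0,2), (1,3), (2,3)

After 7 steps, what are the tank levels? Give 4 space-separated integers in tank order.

Step 1: flows [0->2,3->1,3->2] -> levels [6 4 5 8]
Step 2: flows [0->2,3->1,3->2] -> levels [5 5 7 6]
Step 3: flows [2->0,3->1,2->3] -> levels [6 6 5 6]
Step 4: flows [0->2,1=3,3->2] -> levels [5 6 7 5]
Step 5: flows [2->0,1->3,2->3] -> levels [6 5 5 7]
Step 6: flows [0->2,3->1,3->2] -> levels [5 6 7 5]
  -> period-2 cycle: step 6 state = step 4 state
  -> state at step 7: (7-4) mod 2 = 1, same as step 5 -> [6 5 5 7]

Answer: 6 5 5 7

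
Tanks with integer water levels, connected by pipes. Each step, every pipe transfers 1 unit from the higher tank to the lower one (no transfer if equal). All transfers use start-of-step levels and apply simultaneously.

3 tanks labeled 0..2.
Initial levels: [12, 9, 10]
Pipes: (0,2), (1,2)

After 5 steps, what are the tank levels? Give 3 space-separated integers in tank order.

Answer: 11 11 9

Derivation:
Step 1: flows [0->2,2->1] -> levels [11 10 10]
Step 2: flows [0->2,1=2] -> levels [10 10 11]
Step 3: flows [2->0,2->1] -> levels [11 11 9]
Step 4: flows [0->2,1->2] -> levels [10 10 11]
  -> period-2 cycle: step 4 state = step 2 state
  -> state at step 5: (5-2) mod 2 = 1, same as step 3 -> [11 11 9]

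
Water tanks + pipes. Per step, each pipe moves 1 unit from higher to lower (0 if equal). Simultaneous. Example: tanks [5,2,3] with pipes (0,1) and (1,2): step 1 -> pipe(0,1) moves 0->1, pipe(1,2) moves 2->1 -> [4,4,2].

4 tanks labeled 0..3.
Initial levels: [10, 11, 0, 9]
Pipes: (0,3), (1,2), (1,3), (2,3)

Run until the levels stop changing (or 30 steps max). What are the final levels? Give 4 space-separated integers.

Step 1: flows [0->3,1->2,1->3,3->2] -> levels [9 9 2 10]
Step 2: flows [3->0,1->2,3->1,3->2] -> levels [10 9 4 7]
Step 3: flows [0->3,1->2,1->3,3->2] -> levels [9 7 6 8]
Step 4: flows [0->3,1->2,3->1,3->2] -> levels [8 7 8 7]
Step 5: flows [0->3,2->1,1=3,2->3] -> levels [7 8 6 9]
Step 6: flows [3->0,1->2,3->1,3->2] -> levels [8 8 8 6]
Step 7: flows [0->3,1=2,1->3,2->3] -> levels [7 7 7 9]
Step 8: flows [3->0,1=2,3->1,3->2] -> levels [8 8 8 6]
  -> period-2 cycle: step 8 state = step 6 state; never stabilizes
  -> state at step 30: (30-6) mod 2 = 0, same as step 6 -> [8 8 8 6]

Answer: 8 8 8 6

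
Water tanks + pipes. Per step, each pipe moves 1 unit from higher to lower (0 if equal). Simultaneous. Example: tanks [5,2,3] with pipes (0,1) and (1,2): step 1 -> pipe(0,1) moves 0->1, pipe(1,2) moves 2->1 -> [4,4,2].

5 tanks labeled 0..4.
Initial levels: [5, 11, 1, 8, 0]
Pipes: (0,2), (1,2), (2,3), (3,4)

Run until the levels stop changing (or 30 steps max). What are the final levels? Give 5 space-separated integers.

Answer: 5 5 6 4 5

Derivation:
Step 1: flows [0->2,1->2,3->2,3->4] -> levels [4 10 4 6 1]
Step 2: flows [0=2,1->2,3->2,3->4] -> levels [4 9 6 4 2]
Step 3: flows [2->0,1->2,2->3,3->4] -> levels [5 8 5 4 3]
Step 4: flows [0=2,1->2,2->3,3->4] -> levels [5 7 5 4 4]
Step 5: flows [0=2,1->2,2->3,3=4] -> levels [5 6 5 5 4]
Step 6: flows [0=2,1->2,2=3,3->4] -> levels [5 5 6 4 5]
Step 7: flows [2->0,2->1,2->3,4->3] -> levels [6 6 3 6 4]
Step 8: flows [0->2,1->2,3->2,3->4] -> levels [5 5 6 4 5]
  -> period-2 cycle: step 8 state = step 6 state; never stabilizes
  -> state at step 30: (30-6) mod 2 = 0, same as step 6 -> [5 5 6 4 5]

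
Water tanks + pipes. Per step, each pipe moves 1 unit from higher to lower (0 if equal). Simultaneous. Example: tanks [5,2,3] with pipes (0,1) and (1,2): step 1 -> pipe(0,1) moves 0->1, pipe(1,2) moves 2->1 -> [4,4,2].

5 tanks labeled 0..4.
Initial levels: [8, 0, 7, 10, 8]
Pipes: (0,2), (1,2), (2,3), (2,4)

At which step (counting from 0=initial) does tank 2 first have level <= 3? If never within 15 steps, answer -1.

Step 1: flows [0->2,2->1,3->2,4->2] -> levels [7 1 9 9 7]
Step 2: flows [2->0,2->1,2=3,2->4] -> levels [8 2 6 9 8]
Step 3: flows [0->2,2->1,3->2,4->2] -> levels [7 3 8 8 7]
Step 4: flows [2->0,2->1,2=3,2->4] -> levels [8 4 5 8 8]
Step 5: flows [0->2,2->1,3->2,4->2] -> levels [7 5 7 7 7]
Step 6: flows [0=2,2->1,2=3,2=4] -> levels [7 6 6 7 7]
Step 7: flows [0->2,1=2,3->2,4->2] -> levels [6 6 9 6 6]
Step 8: flows [2->0,2->1,2->3,2->4] -> levels [7 7 5 7 7]
Step 9: flows [0->2,1->2,3->2,4->2] -> levels [6 6 9 6 6]
  -> period-2 cycle (repeats step 7); tank 2 never drops to <=3
Tank 2 never reaches <=3 within 15 steps

Answer: -1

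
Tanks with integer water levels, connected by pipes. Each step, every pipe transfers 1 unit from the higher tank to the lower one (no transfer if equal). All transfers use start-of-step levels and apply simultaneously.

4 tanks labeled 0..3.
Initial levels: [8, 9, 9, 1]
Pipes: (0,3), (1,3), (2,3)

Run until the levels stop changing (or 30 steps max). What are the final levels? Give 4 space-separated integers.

Step 1: flows [0->3,1->3,2->3] -> levels [7 8 8 4]
Step 2: flows [0->3,1->3,2->3] -> levels [6 7 7 7]
Step 3: flows [3->0,1=3,2=3] -> levels [7 7 7 6]
Step 4: flows [0->3,1->3,2->3] -> levels [6 6 6 9]
Step 5: flows [3->0,3->1,3->2] -> levels [7 7 7 6]
  -> period-2 cycle: step 5 state = step 3 state; never stabilizes
  -> state at step 30: (30-3) mod 2 = 1, same as step 4 -> [6 6 6 9]

Answer: 6 6 6 9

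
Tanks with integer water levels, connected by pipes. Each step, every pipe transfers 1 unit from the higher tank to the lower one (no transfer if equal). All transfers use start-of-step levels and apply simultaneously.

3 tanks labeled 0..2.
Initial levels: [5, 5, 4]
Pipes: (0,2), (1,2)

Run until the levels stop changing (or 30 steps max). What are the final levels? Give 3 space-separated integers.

Answer: 5 5 4

Derivation:
Step 1: flows [0->2,1->2] -> levels [4 4 6]
Step 2: flows [2->0,2->1] -> levels [5 5 4]
  -> period-2 cycle: step 2 state = step 0 state; never stabilizes
  -> state at step 30: (30-0) mod 2 = 0, same as step 0 -> [5 5 4]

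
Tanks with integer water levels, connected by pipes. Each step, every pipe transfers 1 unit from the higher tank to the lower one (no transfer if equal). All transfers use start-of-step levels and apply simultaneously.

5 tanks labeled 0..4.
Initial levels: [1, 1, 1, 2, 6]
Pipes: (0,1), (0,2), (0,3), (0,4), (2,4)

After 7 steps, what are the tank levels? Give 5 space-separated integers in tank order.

Answer: 5 1 2 1 2

Derivation:
Step 1: flows [0=1,0=2,3->0,4->0,4->2] -> levels [3 1 2 1 4]
Step 2: flows [0->1,0->2,0->3,4->0,4->2] -> levels [1 2 4 2 2]
Step 3: flows [1->0,2->0,3->0,4->0,2->4] -> levels [5 1 2 1 2]
Step 4: flows [0->1,0->2,0->3,0->4,2=4] -> levels [1 2 3 2 3]
Step 5: flows [1->0,2->0,3->0,4->0,2=4] -> levels [5 1 2 1 2]
  -> period-2 cycle: step 5 state = step 3 state
  -> state at step 7: (7-3) mod 2 = 0, same as step 3 -> [5 1 2 1 2]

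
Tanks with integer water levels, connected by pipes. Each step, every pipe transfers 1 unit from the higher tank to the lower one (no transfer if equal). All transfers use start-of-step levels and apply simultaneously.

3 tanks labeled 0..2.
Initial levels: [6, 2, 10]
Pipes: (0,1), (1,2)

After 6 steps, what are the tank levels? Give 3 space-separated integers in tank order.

Answer: 6 6 6

Derivation:
Step 1: flows [0->1,2->1] -> levels [5 4 9]
Step 2: flows [0->1,2->1] -> levels [4 6 8]
Step 3: flows [1->0,2->1] -> levels [5 6 7]
Step 4: flows [1->0,2->1] -> levels [6 6 6]
Step 5: flows [0=1,1=2] -> levels [6 6 6]
  -> stable; steps 6..6 unchanged -> [6 6 6]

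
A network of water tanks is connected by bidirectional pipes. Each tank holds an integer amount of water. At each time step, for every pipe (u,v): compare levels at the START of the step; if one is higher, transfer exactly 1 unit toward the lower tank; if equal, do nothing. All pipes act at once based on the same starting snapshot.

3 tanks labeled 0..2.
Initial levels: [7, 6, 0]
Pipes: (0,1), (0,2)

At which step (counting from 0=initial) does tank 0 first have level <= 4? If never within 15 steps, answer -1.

Step 1: flows [0->1,0->2] -> levels [5 7 1]
Step 2: flows [1->0,0->2] -> levels [5 6 2]
Step 3: flows [1->0,0->2] -> levels [5 5 3]
Step 4: flows [0=1,0->2] -> levels [4 5 4]
Tank 0 first reaches <=4 at step 4

Answer: 4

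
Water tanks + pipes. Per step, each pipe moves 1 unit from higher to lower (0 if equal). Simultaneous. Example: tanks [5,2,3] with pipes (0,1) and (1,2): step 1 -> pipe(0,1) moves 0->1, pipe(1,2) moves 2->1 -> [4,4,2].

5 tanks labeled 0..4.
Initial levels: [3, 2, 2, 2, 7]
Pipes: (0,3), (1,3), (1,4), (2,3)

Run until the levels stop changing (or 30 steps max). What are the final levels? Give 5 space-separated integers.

Step 1: flows [0->3,1=3,4->1,2=3] -> levels [2 3 2 3 6]
Step 2: flows [3->0,1=3,4->1,3->2] -> levels [3 4 3 1 5]
Step 3: flows [0->3,1->3,4->1,2->3] -> levels [2 4 2 4 4]
Step 4: flows [3->0,1=3,1=4,3->2] -> levels [3 4 3 2 4]
Step 5: flows [0->3,1->3,1=4,2->3] -> levels [2 3 2 5 4]
Step 6: flows [3->0,3->1,4->1,3->2] -> levels [3 5 3 2 3]
Step 7: flows [0->3,1->3,1->4,2->3] -> levels [2 3 2 5 4]
  -> period-2 cycle: step 7 state = step 5 state; never stabilizes
  -> state at step 30: (30-5) mod 2 = 1, same as step 6 -> [3 5 3 2 3]

Answer: 3 5 3 2 3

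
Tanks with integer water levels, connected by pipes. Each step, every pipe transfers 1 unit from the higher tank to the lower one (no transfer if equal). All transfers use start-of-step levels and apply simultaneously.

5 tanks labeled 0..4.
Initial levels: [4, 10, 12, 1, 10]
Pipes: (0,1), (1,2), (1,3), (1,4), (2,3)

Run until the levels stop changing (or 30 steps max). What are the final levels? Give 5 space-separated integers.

Answer: 6 10 6 7 8

Derivation:
Step 1: flows [1->0,2->1,1->3,1=4,2->3] -> levels [5 9 10 3 10]
Step 2: flows [1->0,2->1,1->3,4->1,2->3] -> levels [6 9 8 5 9]
Step 3: flows [1->0,1->2,1->3,1=4,2->3] -> levels [7 6 8 7 9]
Step 4: flows [0->1,2->1,3->1,4->1,2->3] -> levels [6 10 6 7 8]
Step 5: flows [1->0,1->2,1->3,1->4,3->2] -> levels [7 6 8 7 9]
  -> period-2 cycle: step 5 state = step 3 state; never stabilizes
  -> state at step 30: (30-3) mod 2 = 1, same as step 4 -> [6 10 6 7 8]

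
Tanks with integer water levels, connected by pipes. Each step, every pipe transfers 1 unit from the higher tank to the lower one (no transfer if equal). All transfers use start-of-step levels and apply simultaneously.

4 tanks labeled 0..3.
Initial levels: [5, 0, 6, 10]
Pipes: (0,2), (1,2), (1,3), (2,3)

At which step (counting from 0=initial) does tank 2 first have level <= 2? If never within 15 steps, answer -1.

Step 1: flows [2->0,2->1,3->1,3->2] -> levels [6 2 5 8]
Step 2: flows [0->2,2->1,3->1,3->2] -> levels [5 4 6 6]
Step 3: flows [2->0,2->1,3->1,2=3] -> levels [6 6 4 5]
Step 4: flows [0->2,1->2,1->3,3->2] -> levels [5 4 7 5]
Step 5: flows [2->0,2->1,3->1,2->3] -> levels [6 6 4 5]
  -> period-2 cycle (repeats step 3); tank 2 never drops to <=2
Tank 2 never reaches <=2 within 15 steps

Answer: -1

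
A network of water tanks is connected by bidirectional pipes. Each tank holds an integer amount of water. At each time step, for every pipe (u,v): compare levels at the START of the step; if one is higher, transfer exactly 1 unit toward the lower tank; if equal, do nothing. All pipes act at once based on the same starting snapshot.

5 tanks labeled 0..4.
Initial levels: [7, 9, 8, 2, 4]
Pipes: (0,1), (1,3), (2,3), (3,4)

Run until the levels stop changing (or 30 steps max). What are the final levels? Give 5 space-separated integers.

Step 1: flows [1->0,1->3,2->3,4->3] -> levels [8 7 7 5 3]
Step 2: flows [0->1,1->3,2->3,3->4] -> levels [7 7 6 6 4]
Step 3: flows [0=1,1->3,2=3,3->4] -> levels [7 6 6 6 5]
Step 4: flows [0->1,1=3,2=3,3->4] -> levels [6 7 6 5 6]
Step 5: flows [1->0,1->3,2->3,4->3] -> levels [7 5 5 8 5]
Step 6: flows [0->1,3->1,3->2,3->4] -> levels [6 7 6 5 6]
  -> period-2 cycle: step 6 state = step 4 state; never stabilizes
  -> state at step 30: (30-4) mod 2 = 0, same as step 4 -> [6 7 6 5 6]

Answer: 6 7 6 5 6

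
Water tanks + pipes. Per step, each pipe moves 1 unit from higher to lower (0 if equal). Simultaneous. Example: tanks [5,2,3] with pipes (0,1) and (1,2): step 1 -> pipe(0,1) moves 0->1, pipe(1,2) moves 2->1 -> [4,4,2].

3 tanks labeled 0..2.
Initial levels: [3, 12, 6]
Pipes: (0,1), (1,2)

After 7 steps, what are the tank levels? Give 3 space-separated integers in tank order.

Step 1: flows [1->0,1->2] -> levels [4 10 7]
Step 2: flows [1->0,1->2] -> levels [5 8 8]
Step 3: flows [1->0,1=2] -> levels [6 7 8]
Step 4: flows [1->0,2->1] -> levels [7 7 7]
Step 5: flows [0=1,1=2] -> levels [7 7 7]
  -> stable; steps 6..7 unchanged -> [7 7 7]

Answer: 7 7 7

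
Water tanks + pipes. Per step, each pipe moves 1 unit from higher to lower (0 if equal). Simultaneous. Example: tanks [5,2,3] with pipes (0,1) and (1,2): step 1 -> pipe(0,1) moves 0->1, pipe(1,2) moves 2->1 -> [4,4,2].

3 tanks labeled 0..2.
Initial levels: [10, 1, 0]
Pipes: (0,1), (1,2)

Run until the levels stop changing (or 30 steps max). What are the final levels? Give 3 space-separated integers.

Step 1: flows [0->1,1->2] -> levels [9 1 1]
Step 2: flows [0->1,1=2] -> levels [8 2 1]
Step 3: flows [0->1,1->2] -> levels [7 2 2]
Step 4: flows [0->1,1=2] -> levels [6 3 2]
Step 5: flows [0->1,1->2] -> levels [5 3 3]
Step 6: flows [0->1,1=2] -> levels [4 4 3]
Step 7: flows [0=1,1->2] -> levels [4 3 4]
Step 8: flows [0->1,2->1] -> levels [3 5 3]
Step 9: flows [1->0,1->2] -> levels [4 3 4]
  -> period-2 cycle: step 9 state = step 7 state; never stabilizes
  -> state at step 30: (30-7) mod 2 = 1, same as step 8 -> [3 5 3]

Answer: 3 5 3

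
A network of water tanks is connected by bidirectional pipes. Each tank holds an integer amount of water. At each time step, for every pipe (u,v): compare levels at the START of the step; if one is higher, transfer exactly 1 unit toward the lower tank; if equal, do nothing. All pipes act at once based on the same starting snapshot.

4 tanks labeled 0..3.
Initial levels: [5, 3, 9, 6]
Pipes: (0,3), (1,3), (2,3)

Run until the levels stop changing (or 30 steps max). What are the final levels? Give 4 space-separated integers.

Answer: 5 5 5 8

Derivation:
Step 1: flows [3->0,3->1,2->3] -> levels [6 4 8 5]
Step 2: flows [0->3,3->1,2->3] -> levels [5 5 7 6]
Step 3: flows [3->0,3->1,2->3] -> levels [6 6 6 5]
Step 4: flows [0->3,1->3,2->3] -> levels [5 5 5 8]
Step 5: flows [3->0,3->1,3->2] -> levels [6 6 6 5]
  -> period-2 cycle: step 5 state = step 3 state; never stabilizes
  -> state at step 30: (30-3) mod 2 = 1, same as step 4 -> [5 5 5 8]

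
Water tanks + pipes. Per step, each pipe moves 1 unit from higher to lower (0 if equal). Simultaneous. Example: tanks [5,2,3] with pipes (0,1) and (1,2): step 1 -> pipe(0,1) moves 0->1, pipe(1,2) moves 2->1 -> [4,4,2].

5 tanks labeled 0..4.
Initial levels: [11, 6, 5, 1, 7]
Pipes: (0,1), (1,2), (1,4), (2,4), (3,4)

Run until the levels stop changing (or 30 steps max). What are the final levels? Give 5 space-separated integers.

Step 1: flows [0->1,1->2,4->1,4->2,4->3] -> levels [10 7 7 2 4]
Step 2: flows [0->1,1=2,1->4,2->4,4->3] -> levels [9 7 6 3 5]
Step 3: flows [0->1,1->2,1->4,2->4,4->3] -> levels [8 6 6 4 6]
Step 4: flows [0->1,1=2,1=4,2=4,4->3] -> levels [7 7 6 5 5]
Step 5: flows [0=1,1->2,1->4,2->4,3=4] -> levels [7 5 6 5 7]
Step 6: flows [0->1,2->1,4->1,4->2,4->3] -> levels [6 8 6 6 4]
Step 7: flows [1->0,1->2,1->4,2->4,3->4] -> levels [7 5 6 5 7]
  -> period-2 cycle: step 7 state = step 5 state; never stabilizes
  -> state at step 30: (30-5) mod 2 = 1, same as step 6 -> [6 8 6 6 4]

Answer: 6 8 6 6 4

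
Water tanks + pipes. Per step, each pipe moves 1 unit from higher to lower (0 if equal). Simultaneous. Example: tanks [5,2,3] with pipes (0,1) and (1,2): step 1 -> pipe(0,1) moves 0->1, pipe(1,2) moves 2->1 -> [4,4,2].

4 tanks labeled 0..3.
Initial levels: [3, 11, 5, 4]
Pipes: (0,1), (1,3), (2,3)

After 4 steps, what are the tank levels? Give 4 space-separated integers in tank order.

Answer: 5 7 6 5

Derivation:
Step 1: flows [1->0,1->3,2->3] -> levels [4 9 4 6]
Step 2: flows [1->0,1->3,3->2] -> levels [5 7 5 6]
Step 3: flows [1->0,1->3,3->2] -> levels [6 5 6 6]
Step 4: flows [0->1,3->1,2=3] -> levels [5 7 6 5]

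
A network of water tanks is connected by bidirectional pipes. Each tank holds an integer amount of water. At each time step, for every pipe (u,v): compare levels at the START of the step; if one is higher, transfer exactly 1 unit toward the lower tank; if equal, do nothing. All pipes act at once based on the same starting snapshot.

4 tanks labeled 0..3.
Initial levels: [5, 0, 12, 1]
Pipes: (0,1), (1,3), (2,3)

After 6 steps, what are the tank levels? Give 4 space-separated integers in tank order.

Step 1: flows [0->1,3->1,2->3] -> levels [4 2 11 1]
Step 2: flows [0->1,1->3,2->3] -> levels [3 2 10 3]
Step 3: flows [0->1,3->1,2->3] -> levels [2 4 9 3]
Step 4: flows [1->0,1->3,2->3] -> levels [3 2 8 5]
Step 5: flows [0->1,3->1,2->3] -> levels [2 4 7 5]
Step 6: flows [1->0,3->1,2->3] -> levels [3 4 6 5]

Answer: 3 4 6 5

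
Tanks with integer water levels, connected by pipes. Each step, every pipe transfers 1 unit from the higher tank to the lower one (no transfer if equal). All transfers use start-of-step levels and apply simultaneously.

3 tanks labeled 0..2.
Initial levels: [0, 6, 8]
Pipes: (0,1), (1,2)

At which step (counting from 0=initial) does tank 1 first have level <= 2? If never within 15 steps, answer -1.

Step 1: flows [1->0,2->1] -> levels [1 6 7]
Step 2: flows [1->0,2->1] -> levels [2 6 6]
Step 3: flows [1->0,1=2] -> levels [3 5 6]
Step 4: flows [1->0,2->1] -> levels [4 5 5]
Step 5: flows [1->0,1=2] -> levels [5 4 5]
Step 6: flows [0->1,2->1] -> levels [4 6 4]
Step 7: flows [1->0,1->2] -> levels [5 4 5]
  -> period-2 cycle (repeats step 5); tank 1 never drops to <=2
Tank 1 never reaches <=2 within 15 steps

Answer: -1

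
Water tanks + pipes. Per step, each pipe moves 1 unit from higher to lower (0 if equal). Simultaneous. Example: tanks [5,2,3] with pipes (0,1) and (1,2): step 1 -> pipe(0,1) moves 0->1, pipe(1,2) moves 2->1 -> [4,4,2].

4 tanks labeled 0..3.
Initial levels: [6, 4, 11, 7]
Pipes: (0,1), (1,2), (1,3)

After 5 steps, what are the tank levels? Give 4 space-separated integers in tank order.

Answer: 6 9 7 6

Derivation:
Step 1: flows [0->1,2->1,3->1] -> levels [5 7 10 6]
Step 2: flows [1->0,2->1,1->3] -> levels [6 6 9 7]
Step 3: flows [0=1,2->1,3->1] -> levels [6 8 8 6]
Step 4: flows [1->0,1=2,1->3] -> levels [7 6 8 7]
Step 5: flows [0->1,2->1,3->1] -> levels [6 9 7 6]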